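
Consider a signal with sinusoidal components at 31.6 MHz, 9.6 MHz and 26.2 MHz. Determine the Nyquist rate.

Highest-frequency component: 31.6 MHz.
Nyquist rate = 2 × 31.6 MHz = 63.2 MHz.

63.2 MHz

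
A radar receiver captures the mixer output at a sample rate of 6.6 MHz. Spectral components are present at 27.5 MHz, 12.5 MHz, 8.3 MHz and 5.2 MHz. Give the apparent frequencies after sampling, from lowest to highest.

fs/2 = 3.3 MHz.
27.5 MHz mod fs = 1.1 MHz.
1.1 MHz ≤ fs/2 = 3.3 MHz, appears at 1.1 MHz.
12.5 MHz mod fs = 5.9 MHz.
5.9 MHz > fs/2 = 3.3 MHz, folds to fs − 5.9 MHz = 0.7 MHz.
8.3 MHz mod fs = 1.7 MHz.
1.7 MHz ≤ fs/2 = 3.3 MHz, appears at 1.7 MHz.
5.2 MHz > fs/2 = 3.3 MHz, folds to fs − 5.2 MHz = 1.4 MHz.
Distinct values: {0.7 MHz, 1.1 MHz, 1.4 MHz, 1.7 MHz}.

0.7 MHz, 1.1 MHz, 1.4 MHz, 1.7 MHz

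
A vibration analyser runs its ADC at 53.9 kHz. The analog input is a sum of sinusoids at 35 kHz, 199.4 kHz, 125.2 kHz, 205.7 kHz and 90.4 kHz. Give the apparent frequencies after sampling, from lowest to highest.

9.9 kHz, 16.2 kHz, 17.4 kHz, 18.9 kHz

fs/2 = 26.95 kHz.
35 kHz > fs/2 = 26.95 kHz, folds to fs − 35 kHz = 18.9 kHz.
199.4 kHz mod fs = 37.7 kHz.
37.7 kHz > fs/2 = 26.95 kHz, folds to fs − 37.7 kHz = 16.2 kHz.
125.2 kHz mod fs = 17.4 kHz.
17.4 kHz ≤ fs/2 = 26.95 kHz, appears at 17.4 kHz.
205.7 kHz mod fs = 44 kHz.
44 kHz > fs/2 = 26.95 kHz, folds to fs − 44 kHz = 9.9 kHz.
90.4 kHz mod fs = 36.5 kHz.
36.5 kHz > fs/2 = 26.95 kHz, folds to fs − 36.5 kHz = 17.4 kHz.
Distinct values: {9.9 kHz, 16.2 kHz, 17.4 kHz, 18.9 kHz}.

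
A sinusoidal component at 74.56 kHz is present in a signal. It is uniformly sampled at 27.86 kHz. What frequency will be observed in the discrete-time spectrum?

9.02 kHz

74.56 kHz mod fs = 18.84 kHz.
18.84 kHz > fs/2 = 13.93 kHz, folds to fs − 18.84 kHz = 9.02 kHz.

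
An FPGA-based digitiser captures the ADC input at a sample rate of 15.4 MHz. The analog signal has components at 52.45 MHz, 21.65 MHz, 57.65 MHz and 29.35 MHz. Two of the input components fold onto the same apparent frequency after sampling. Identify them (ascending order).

fs/2 = 7.7 MHz.
52.45 MHz mod fs = 6.25 MHz.
6.25 MHz ≤ fs/2 = 7.7 MHz, appears at 6.25 MHz.
21.65 MHz mod fs = 6.25 MHz.
6.25 MHz ≤ fs/2 = 7.7 MHz, appears at 6.25 MHz.
57.65 MHz mod fs = 11.45 MHz.
11.45 MHz > fs/2 = 7.7 MHz, folds to fs − 11.45 MHz = 3.95 MHz.
29.35 MHz mod fs = 13.95 MHz.
13.95 MHz > fs/2 = 7.7 MHz, folds to fs − 13.95 MHz = 1.45 MHz.
21.65 MHz and 52.45 MHz both map to 6.25 MHz.

21.65 MHz, 52.45 MHz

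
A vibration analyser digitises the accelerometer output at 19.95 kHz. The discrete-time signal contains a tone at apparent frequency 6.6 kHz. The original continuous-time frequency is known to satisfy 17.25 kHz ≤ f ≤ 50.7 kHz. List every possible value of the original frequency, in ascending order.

Frequencies that alias to 6.6 kHz are k·fs ± 6.6 kHz for integer k ≥ 0.
k=0: 6.6 kHz.
k=1: 13.35 kHz, 26.55 kHz.
k=2: 33.3 kHz, 46.5 kHz.
k=3: 53.25 kHz, 66.45 kHz.
Within [17.25 kHz, 50.7 kHz]: 26.55 kHz, 33.3 kHz, 46.5 kHz.

26.55 kHz, 33.3 kHz, 46.5 kHz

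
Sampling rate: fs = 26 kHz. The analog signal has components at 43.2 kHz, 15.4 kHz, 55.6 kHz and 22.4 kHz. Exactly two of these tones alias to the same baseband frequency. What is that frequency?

fs/2 = 13 kHz.
43.2 kHz mod fs = 17.2 kHz.
17.2 kHz > fs/2 = 13 kHz, folds to fs − 17.2 kHz = 8.8 kHz.
15.4 kHz > fs/2 = 13 kHz, folds to fs − 15.4 kHz = 10.6 kHz.
55.6 kHz mod fs = 3.6 kHz.
3.6 kHz ≤ fs/2 = 13 kHz, appears at 3.6 kHz.
22.4 kHz > fs/2 = 13 kHz, folds to fs − 22.4 kHz = 3.6 kHz.
22.4 kHz and 55.6 kHz both map to 3.6 kHz.

3.6 kHz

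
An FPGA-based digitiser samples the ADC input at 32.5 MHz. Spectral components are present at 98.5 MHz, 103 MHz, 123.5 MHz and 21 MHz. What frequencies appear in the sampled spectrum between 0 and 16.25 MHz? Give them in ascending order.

1 MHz, 5.5 MHz, 6.5 MHz, 11.5 MHz

fs/2 = 16.25 MHz.
98.5 MHz mod fs = 1 MHz.
1 MHz ≤ fs/2 = 16.25 MHz, appears at 1 MHz.
103 MHz mod fs = 5.5 MHz.
5.5 MHz ≤ fs/2 = 16.25 MHz, appears at 5.5 MHz.
123.5 MHz mod fs = 26 MHz.
26 MHz > fs/2 = 16.25 MHz, folds to fs − 26 MHz = 6.5 MHz.
21 MHz > fs/2 = 16.25 MHz, folds to fs − 21 MHz = 11.5 MHz.
Distinct values: {1 MHz, 5.5 MHz, 6.5 MHz, 11.5 MHz}.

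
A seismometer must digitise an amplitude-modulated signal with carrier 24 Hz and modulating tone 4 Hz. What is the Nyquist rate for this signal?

AM sidebands sit at fc ± fm = 20 Hz and 28 Hz.
Highest-frequency component: 28 Hz.
Nyquist rate = 2 × 28 Hz = 56 Hz.

56 Hz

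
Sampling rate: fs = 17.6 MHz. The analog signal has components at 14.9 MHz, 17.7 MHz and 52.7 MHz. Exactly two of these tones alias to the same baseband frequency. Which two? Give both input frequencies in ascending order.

17.7 MHz, 52.7 MHz

fs/2 = 8.8 MHz.
14.9 MHz > fs/2 = 8.8 MHz, folds to fs − 14.9 MHz = 2.7 MHz.
17.7 MHz mod fs = 0.1 MHz.
0.1 MHz ≤ fs/2 = 8.8 MHz, appears at 0.1 MHz.
52.7 MHz mod fs = 17.5 MHz.
17.5 MHz > fs/2 = 8.8 MHz, folds to fs − 17.5 MHz = 0.1 MHz.
17.7 MHz and 52.7 MHz both map to 0.1 MHz.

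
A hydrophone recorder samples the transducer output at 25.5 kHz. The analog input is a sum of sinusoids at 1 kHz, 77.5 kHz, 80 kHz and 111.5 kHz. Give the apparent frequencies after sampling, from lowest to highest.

1 kHz, 3.5 kHz, 9.5 kHz

fs/2 = 12.75 kHz.
1 kHz ≤ fs/2 = 12.75 kHz, passes unchanged.
77.5 kHz mod fs = 1 kHz.
1 kHz ≤ fs/2 = 12.75 kHz, appears at 1 kHz.
80 kHz mod fs = 3.5 kHz.
3.5 kHz ≤ fs/2 = 12.75 kHz, appears at 3.5 kHz.
111.5 kHz mod fs = 9.5 kHz.
9.5 kHz ≤ fs/2 = 12.75 kHz, appears at 9.5 kHz.
Distinct values: {1 kHz, 3.5 kHz, 9.5 kHz}.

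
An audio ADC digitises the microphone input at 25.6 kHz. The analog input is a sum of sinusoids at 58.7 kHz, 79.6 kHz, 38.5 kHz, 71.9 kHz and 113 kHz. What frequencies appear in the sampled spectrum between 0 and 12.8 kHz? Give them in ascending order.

fs/2 = 12.8 kHz.
58.7 kHz mod fs = 7.5 kHz.
7.5 kHz ≤ fs/2 = 12.8 kHz, appears at 7.5 kHz.
79.6 kHz mod fs = 2.8 kHz.
2.8 kHz ≤ fs/2 = 12.8 kHz, appears at 2.8 kHz.
38.5 kHz mod fs = 12.9 kHz.
12.9 kHz > fs/2 = 12.8 kHz, folds to fs − 12.9 kHz = 12.7 kHz.
71.9 kHz mod fs = 20.7 kHz.
20.7 kHz > fs/2 = 12.8 kHz, folds to fs − 20.7 kHz = 4.9 kHz.
113 kHz mod fs = 10.6 kHz.
10.6 kHz ≤ fs/2 = 12.8 kHz, appears at 10.6 kHz.
Distinct values: {2.8 kHz, 4.9 kHz, 7.5 kHz, 10.6 kHz, 12.7 kHz}.

2.8 kHz, 4.9 kHz, 7.5 kHz, 10.6 kHz, 12.7 kHz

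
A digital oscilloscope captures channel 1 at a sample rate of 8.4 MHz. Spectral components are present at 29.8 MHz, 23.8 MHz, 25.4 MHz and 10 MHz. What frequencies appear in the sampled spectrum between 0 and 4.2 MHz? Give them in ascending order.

fs/2 = 4.2 MHz.
29.8 MHz mod fs = 4.6 MHz.
4.6 MHz > fs/2 = 4.2 MHz, folds to fs − 4.6 MHz = 3.8 MHz.
23.8 MHz mod fs = 7 MHz.
7 MHz > fs/2 = 4.2 MHz, folds to fs − 7 MHz = 1.4 MHz.
25.4 MHz mod fs = 0.2 MHz.
0.2 MHz ≤ fs/2 = 4.2 MHz, appears at 0.2 MHz.
10 MHz mod fs = 1.6 MHz.
1.6 MHz ≤ fs/2 = 4.2 MHz, appears at 1.6 MHz.
Distinct values: {0.2 MHz, 1.4 MHz, 1.6 MHz, 3.8 MHz}.

0.2 MHz, 1.4 MHz, 1.6 MHz, 3.8 MHz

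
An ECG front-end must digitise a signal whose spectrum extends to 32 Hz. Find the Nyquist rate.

64 Hz

Nyquist rate = 2 × 32 Hz = 64 Hz.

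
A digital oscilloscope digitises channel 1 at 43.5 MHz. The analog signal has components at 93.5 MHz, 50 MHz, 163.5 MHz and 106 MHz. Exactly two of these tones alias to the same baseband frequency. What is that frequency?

fs/2 = 21.75 MHz.
93.5 MHz mod fs = 6.5 MHz.
6.5 MHz ≤ fs/2 = 21.75 MHz, appears at 6.5 MHz.
50 MHz mod fs = 6.5 MHz.
6.5 MHz ≤ fs/2 = 21.75 MHz, appears at 6.5 MHz.
163.5 MHz mod fs = 33 MHz.
33 MHz > fs/2 = 21.75 MHz, folds to fs − 33 MHz = 10.5 MHz.
106 MHz mod fs = 19 MHz.
19 MHz ≤ fs/2 = 21.75 MHz, appears at 19 MHz.
50 MHz and 93.5 MHz both map to 6.5 MHz.

6.5 MHz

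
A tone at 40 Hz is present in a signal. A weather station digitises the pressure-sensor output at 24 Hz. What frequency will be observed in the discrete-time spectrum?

40 Hz mod fs = 16 Hz.
16 Hz > fs/2 = 12 Hz, folds to fs − 16 Hz = 8 Hz.

8 Hz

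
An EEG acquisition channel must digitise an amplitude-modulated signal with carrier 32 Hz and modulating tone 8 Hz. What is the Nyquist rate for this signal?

AM sidebands sit at fc ± fm = 24 Hz and 40 Hz.
Highest-frequency component: 40 Hz.
Nyquist rate = 2 × 40 Hz = 80 Hz.

80 Hz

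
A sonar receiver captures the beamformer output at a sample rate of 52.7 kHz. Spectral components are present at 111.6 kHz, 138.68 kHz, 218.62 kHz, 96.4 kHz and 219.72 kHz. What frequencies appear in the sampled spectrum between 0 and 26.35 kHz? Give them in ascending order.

6.2 kHz, 7.82 kHz, 8.92 kHz, 9 kHz, 19.42 kHz

fs/2 = 26.35 kHz.
111.6 kHz mod fs = 6.2 kHz.
6.2 kHz ≤ fs/2 = 26.35 kHz, appears at 6.2 kHz.
138.68 kHz mod fs = 33.28 kHz.
33.28 kHz > fs/2 = 26.35 kHz, folds to fs − 33.28 kHz = 19.42 kHz.
218.62 kHz mod fs = 7.82 kHz.
7.82 kHz ≤ fs/2 = 26.35 kHz, appears at 7.82 kHz.
96.4 kHz mod fs = 43.7 kHz.
43.7 kHz > fs/2 = 26.35 kHz, folds to fs − 43.7 kHz = 9 kHz.
219.72 kHz mod fs = 8.92 kHz.
8.92 kHz ≤ fs/2 = 26.35 kHz, appears at 8.92 kHz.
Distinct values: {6.2 kHz, 7.82 kHz, 8.92 kHz, 9 kHz, 19.42 kHz}.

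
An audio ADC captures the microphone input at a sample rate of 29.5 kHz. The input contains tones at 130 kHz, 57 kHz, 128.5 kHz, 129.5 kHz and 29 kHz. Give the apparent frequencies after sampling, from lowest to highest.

fs/2 = 14.75 kHz.
130 kHz mod fs = 12 kHz.
12 kHz ≤ fs/2 = 14.75 kHz, appears at 12 kHz.
57 kHz mod fs = 27.5 kHz.
27.5 kHz > fs/2 = 14.75 kHz, folds to fs − 27.5 kHz = 2 kHz.
128.5 kHz mod fs = 10.5 kHz.
10.5 kHz ≤ fs/2 = 14.75 kHz, appears at 10.5 kHz.
129.5 kHz mod fs = 11.5 kHz.
11.5 kHz ≤ fs/2 = 14.75 kHz, appears at 11.5 kHz.
29 kHz > fs/2 = 14.75 kHz, folds to fs − 29 kHz = 0.5 kHz.
Distinct values: {0.5 kHz, 2 kHz, 10.5 kHz, 11.5 kHz, 12 kHz}.

0.5 kHz, 2 kHz, 10.5 kHz, 11.5 kHz, 12 kHz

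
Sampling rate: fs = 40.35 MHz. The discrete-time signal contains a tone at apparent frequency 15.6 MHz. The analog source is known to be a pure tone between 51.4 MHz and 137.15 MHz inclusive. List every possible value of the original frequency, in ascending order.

Frequencies that alias to 15.6 MHz are k·fs ± 15.6 MHz for integer k ≥ 0.
k=0: 15.6 MHz.
k=1: 24.75 MHz, 55.95 MHz.
k=2: 65.1 MHz, 96.3 MHz.
k=3: 105.45 MHz, 136.65 MHz.
k=4: 145.8 MHz, 177 MHz.
Within [51.4 MHz, 137.15 MHz]: 55.95 MHz, 65.1 MHz, 96.3 MHz, 105.45 MHz, 136.65 MHz.

55.95 MHz, 65.1 MHz, 96.3 MHz, 105.45 MHz, 136.65 MHz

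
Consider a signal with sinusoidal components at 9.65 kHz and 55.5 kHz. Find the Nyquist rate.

111 kHz

Highest-frequency component: 55.5 kHz.
Nyquist rate = 2 × 55.5 kHz = 111 kHz.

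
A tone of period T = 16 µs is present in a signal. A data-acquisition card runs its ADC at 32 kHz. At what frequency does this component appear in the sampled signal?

1.5 kHz

T = 16 µs → f = 1/T = 62.5 kHz.
62.5 kHz mod fs = 30.5 kHz.
30.5 kHz > fs/2 = 16 kHz, folds to fs − 30.5 kHz = 1.5 kHz.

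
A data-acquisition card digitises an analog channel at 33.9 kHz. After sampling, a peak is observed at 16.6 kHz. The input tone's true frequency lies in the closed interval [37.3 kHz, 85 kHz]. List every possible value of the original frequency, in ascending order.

50.5 kHz, 51.2 kHz, 84.4 kHz

Frequencies that alias to 16.6 kHz are k·fs ± 16.6 kHz for integer k ≥ 0.
k=0: 16.6 kHz.
k=1: 17.3 kHz, 50.5 kHz.
k=2: 51.2 kHz, 84.4 kHz.
k=3: 85.1 kHz, 118.3 kHz.
Within [37.3 kHz, 85 kHz]: 50.5 kHz, 51.2 kHz, 84.4 kHz.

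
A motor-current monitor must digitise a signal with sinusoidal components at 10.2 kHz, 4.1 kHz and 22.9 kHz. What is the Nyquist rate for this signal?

45.8 kHz

Highest-frequency component: 22.9 kHz.
Nyquist rate = 2 × 22.9 kHz = 45.8 kHz.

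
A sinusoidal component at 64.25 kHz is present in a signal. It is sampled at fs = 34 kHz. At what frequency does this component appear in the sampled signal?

64.25 kHz mod fs = 30.25 kHz.
30.25 kHz > fs/2 = 17 kHz, folds to fs − 30.25 kHz = 3.75 kHz.

3.75 kHz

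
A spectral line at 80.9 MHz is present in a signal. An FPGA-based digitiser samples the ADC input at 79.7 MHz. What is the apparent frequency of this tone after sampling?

1.2 MHz

80.9 MHz mod fs = 1.2 MHz.
1.2 MHz ≤ fs/2 = 39.85 MHz, appears at 1.2 MHz.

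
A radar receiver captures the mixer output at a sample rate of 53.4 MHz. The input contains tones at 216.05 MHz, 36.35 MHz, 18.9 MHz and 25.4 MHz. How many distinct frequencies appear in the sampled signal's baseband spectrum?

fs/2 = 26.7 MHz.
216.05 MHz mod fs = 2.45 MHz.
2.45 MHz ≤ fs/2 = 26.7 MHz, appears at 2.45 MHz.
36.35 MHz > fs/2 = 26.7 MHz, folds to fs − 36.35 MHz = 17.05 MHz.
18.9 MHz ≤ fs/2 = 26.7 MHz, passes unchanged.
25.4 MHz ≤ fs/2 = 26.7 MHz, passes unchanged.
Distinct values: {2.45 MHz, 17.05 MHz, 18.9 MHz, 25.4 MHz} → 4.

4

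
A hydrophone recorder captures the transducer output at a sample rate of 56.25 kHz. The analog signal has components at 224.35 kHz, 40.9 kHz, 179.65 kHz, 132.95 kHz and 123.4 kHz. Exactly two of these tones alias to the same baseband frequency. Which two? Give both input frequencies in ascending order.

fs/2 = 28.125 kHz.
224.35 kHz mod fs = 55.6 kHz.
55.6 kHz > fs/2 = 28.125 kHz, folds to fs − 55.6 kHz = 0.65 kHz.
40.9 kHz > fs/2 = 28.125 kHz, folds to fs − 40.9 kHz = 15.35 kHz.
179.65 kHz mod fs = 10.9 kHz.
10.9 kHz ≤ fs/2 = 28.125 kHz, appears at 10.9 kHz.
132.95 kHz mod fs = 20.45 kHz.
20.45 kHz ≤ fs/2 = 28.125 kHz, appears at 20.45 kHz.
123.4 kHz mod fs = 10.9 kHz.
10.9 kHz ≤ fs/2 = 28.125 kHz, appears at 10.9 kHz.
123.4 kHz and 179.65 kHz both map to 10.9 kHz.

123.4 kHz, 179.65 kHz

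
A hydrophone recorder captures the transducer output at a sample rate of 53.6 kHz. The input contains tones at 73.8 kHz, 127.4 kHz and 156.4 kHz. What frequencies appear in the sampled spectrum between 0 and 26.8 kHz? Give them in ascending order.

fs/2 = 26.8 kHz.
73.8 kHz mod fs = 20.2 kHz.
20.2 kHz ≤ fs/2 = 26.8 kHz, appears at 20.2 kHz.
127.4 kHz mod fs = 20.2 kHz.
20.2 kHz ≤ fs/2 = 26.8 kHz, appears at 20.2 kHz.
156.4 kHz mod fs = 49.2 kHz.
49.2 kHz > fs/2 = 26.8 kHz, folds to fs − 49.2 kHz = 4.4 kHz.
Distinct values: {4.4 kHz, 20.2 kHz}.

4.4 kHz, 20.2 kHz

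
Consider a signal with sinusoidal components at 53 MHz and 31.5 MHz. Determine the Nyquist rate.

106 MHz

Highest-frequency component: 53 MHz.
Nyquist rate = 2 × 53 MHz = 106 MHz.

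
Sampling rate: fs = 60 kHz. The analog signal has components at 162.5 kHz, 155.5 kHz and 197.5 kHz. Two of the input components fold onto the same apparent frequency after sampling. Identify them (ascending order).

fs/2 = 30 kHz.
162.5 kHz mod fs = 42.5 kHz.
42.5 kHz > fs/2 = 30 kHz, folds to fs − 42.5 kHz = 17.5 kHz.
155.5 kHz mod fs = 35.5 kHz.
35.5 kHz > fs/2 = 30 kHz, folds to fs − 35.5 kHz = 24.5 kHz.
197.5 kHz mod fs = 17.5 kHz.
17.5 kHz ≤ fs/2 = 30 kHz, appears at 17.5 kHz.
162.5 kHz and 197.5 kHz both map to 17.5 kHz.

162.5 kHz, 197.5 kHz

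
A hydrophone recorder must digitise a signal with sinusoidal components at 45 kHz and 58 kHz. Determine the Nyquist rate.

116 kHz

Highest-frequency component: 58 kHz.
Nyquist rate = 2 × 58 kHz = 116 kHz.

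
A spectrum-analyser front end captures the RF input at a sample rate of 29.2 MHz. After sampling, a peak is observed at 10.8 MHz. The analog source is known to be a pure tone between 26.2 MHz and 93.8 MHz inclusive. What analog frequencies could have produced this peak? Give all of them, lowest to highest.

40 MHz, 47.6 MHz, 69.2 MHz, 76.8 MHz

Frequencies that alias to 10.8 MHz are k·fs ± 10.8 MHz for integer k ≥ 0.
k=0: 10.8 MHz.
k=1: 18.4 MHz, 40 MHz.
k=2: 47.6 MHz, 69.2 MHz.
k=3: 76.8 MHz, 98.4 MHz.
k=4: 106 MHz, 127.6 MHz.
Within [26.2 MHz, 93.8 MHz]: 40 MHz, 47.6 MHz, 69.2 MHz, 76.8 MHz.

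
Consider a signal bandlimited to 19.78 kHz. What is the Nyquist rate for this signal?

Nyquist rate = 2 × 19.78 kHz = 39.56 kHz.

39.56 kHz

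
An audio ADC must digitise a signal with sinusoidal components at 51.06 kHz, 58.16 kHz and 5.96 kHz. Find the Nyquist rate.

116.32 kHz

Highest-frequency component: 58.16 kHz.
Nyquist rate = 2 × 58.16 kHz = 116.32 kHz.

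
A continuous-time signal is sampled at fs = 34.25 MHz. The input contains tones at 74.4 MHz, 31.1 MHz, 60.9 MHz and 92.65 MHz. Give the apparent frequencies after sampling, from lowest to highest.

fs/2 = 17.125 MHz.
74.4 MHz mod fs = 5.9 MHz.
5.9 MHz ≤ fs/2 = 17.125 MHz, appears at 5.9 MHz.
31.1 MHz > fs/2 = 17.125 MHz, folds to fs − 31.1 MHz = 3.15 MHz.
60.9 MHz mod fs = 26.65 MHz.
26.65 MHz > fs/2 = 17.125 MHz, folds to fs − 26.65 MHz = 7.6 MHz.
92.65 MHz mod fs = 24.15 MHz.
24.15 MHz > fs/2 = 17.125 MHz, folds to fs − 24.15 MHz = 10.1 MHz.
Distinct values: {3.15 MHz, 5.9 MHz, 7.6 MHz, 10.1 MHz}.

3.15 MHz, 5.9 MHz, 7.6 MHz, 10.1 MHz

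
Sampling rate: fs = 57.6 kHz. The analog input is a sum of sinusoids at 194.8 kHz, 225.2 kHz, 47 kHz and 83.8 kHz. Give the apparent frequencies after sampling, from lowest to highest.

5.2 kHz, 10.6 kHz, 22 kHz, 26.2 kHz

fs/2 = 28.8 kHz.
194.8 kHz mod fs = 22 kHz.
22 kHz ≤ fs/2 = 28.8 kHz, appears at 22 kHz.
225.2 kHz mod fs = 52.4 kHz.
52.4 kHz > fs/2 = 28.8 kHz, folds to fs − 52.4 kHz = 5.2 kHz.
47 kHz > fs/2 = 28.8 kHz, folds to fs − 47 kHz = 10.6 kHz.
83.8 kHz mod fs = 26.2 kHz.
26.2 kHz ≤ fs/2 = 28.8 kHz, appears at 26.2 kHz.
Distinct values: {5.2 kHz, 10.6 kHz, 22 kHz, 26.2 kHz}.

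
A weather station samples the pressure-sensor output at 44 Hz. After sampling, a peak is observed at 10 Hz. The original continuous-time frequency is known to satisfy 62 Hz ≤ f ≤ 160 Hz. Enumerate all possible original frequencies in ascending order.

78 Hz, 98 Hz, 122 Hz, 142 Hz

Frequencies that alias to 10 Hz are k·fs ± 10 Hz for integer k ≥ 0.
k=0: 10 Hz.
k=1: 34 Hz, 54 Hz.
k=2: 78 Hz, 98 Hz.
k=3: 122 Hz, 142 Hz.
k=4: 166 Hz, 186 Hz.
Within [62 Hz, 160 Hz]: 78 Hz, 98 Hz, 122 Hz, 142 Hz.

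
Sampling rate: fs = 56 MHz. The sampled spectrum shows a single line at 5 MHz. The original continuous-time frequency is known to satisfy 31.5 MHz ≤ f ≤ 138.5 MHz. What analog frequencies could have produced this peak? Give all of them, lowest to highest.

51 MHz, 61 MHz, 107 MHz, 117 MHz

Frequencies that alias to 5 MHz are k·fs ± 5 MHz for integer k ≥ 0.
k=0: 5 MHz.
k=1: 51 MHz, 61 MHz.
k=2: 107 MHz, 117 MHz.
k=3: 163 MHz, 173 MHz.
Within [31.5 MHz, 138.5 MHz]: 51 MHz, 61 MHz, 107 MHz, 117 MHz.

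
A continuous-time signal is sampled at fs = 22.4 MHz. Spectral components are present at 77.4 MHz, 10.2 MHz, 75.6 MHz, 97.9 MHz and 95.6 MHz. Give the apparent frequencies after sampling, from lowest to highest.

6 MHz, 8.3 MHz, 8.4 MHz, 10.2 MHz

fs/2 = 11.2 MHz.
77.4 MHz mod fs = 10.2 MHz.
10.2 MHz ≤ fs/2 = 11.2 MHz, appears at 10.2 MHz.
10.2 MHz ≤ fs/2 = 11.2 MHz, passes unchanged.
75.6 MHz mod fs = 8.4 MHz.
8.4 MHz ≤ fs/2 = 11.2 MHz, appears at 8.4 MHz.
97.9 MHz mod fs = 8.3 MHz.
8.3 MHz ≤ fs/2 = 11.2 MHz, appears at 8.3 MHz.
95.6 MHz mod fs = 6 MHz.
6 MHz ≤ fs/2 = 11.2 MHz, appears at 6 MHz.
Distinct values: {6 MHz, 8.3 MHz, 8.4 MHz, 10.2 MHz}.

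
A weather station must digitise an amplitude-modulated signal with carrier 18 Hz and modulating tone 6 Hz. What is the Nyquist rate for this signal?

48 Hz

AM sidebands sit at fc ± fm = 12 Hz and 24 Hz.
Highest-frequency component: 24 Hz.
Nyquist rate = 2 × 24 Hz = 48 Hz.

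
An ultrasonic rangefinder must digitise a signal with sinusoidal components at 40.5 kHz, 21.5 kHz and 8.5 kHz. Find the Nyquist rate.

Highest-frequency component: 40.5 kHz.
Nyquist rate = 2 × 40.5 kHz = 81 kHz.

81 kHz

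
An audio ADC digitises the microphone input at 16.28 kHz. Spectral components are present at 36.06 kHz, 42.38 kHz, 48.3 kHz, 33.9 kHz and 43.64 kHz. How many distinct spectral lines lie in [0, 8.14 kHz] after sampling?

fs/2 = 8.14 kHz.
36.06 kHz mod fs = 3.5 kHz.
3.5 kHz ≤ fs/2 = 8.14 kHz, appears at 3.5 kHz.
42.38 kHz mod fs = 9.82 kHz.
9.82 kHz > fs/2 = 8.14 kHz, folds to fs − 9.82 kHz = 6.46 kHz.
48.3 kHz mod fs = 15.74 kHz.
15.74 kHz > fs/2 = 8.14 kHz, folds to fs − 15.74 kHz = 0.54 kHz.
33.9 kHz mod fs = 1.34 kHz.
1.34 kHz ≤ fs/2 = 8.14 kHz, appears at 1.34 kHz.
43.64 kHz mod fs = 11.08 kHz.
11.08 kHz > fs/2 = 8.14 kHz, folds to fs − 11.08 kHz = 5.2 kHz.
Distinct values: {0.54 kHz, 1.34 kHz, 3.5 kHz, 5.2 kHz, 6.46 kHz} → 5.

5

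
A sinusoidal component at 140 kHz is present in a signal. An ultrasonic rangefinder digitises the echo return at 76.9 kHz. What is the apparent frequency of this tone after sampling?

13.8 kHz

140 kHz mod fs = 63.1 kHz.
63.1 kHz > fs/2 = 38.45 kHz, folds to fs − 63.1 kHz = 13.8 kHz.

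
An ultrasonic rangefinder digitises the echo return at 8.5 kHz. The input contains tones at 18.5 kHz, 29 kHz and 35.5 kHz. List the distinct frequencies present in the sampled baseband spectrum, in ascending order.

1.5 kHz, 3.5 kHz

fs/2 = 4.25 kHz.
18.5 kHz mod fs = 1.5 kHz.
1.5 kHz ≤ fs/2 = 4.25 kHz, appears at 1.5 kHz.
29 kHz mod fs = 3.5 kHz.
3.5 kHz ≤ fs/2 = 4.25 kHz, appears at 3.5 kHz.
35.5 kHz mod fs = 1.5 kHz.
1.5 kHz ≤ fs/2 = 4.25 kHz, appears at 1.5 kHz.
Distinct values: {1.5 kHz, 3.5 kHz}.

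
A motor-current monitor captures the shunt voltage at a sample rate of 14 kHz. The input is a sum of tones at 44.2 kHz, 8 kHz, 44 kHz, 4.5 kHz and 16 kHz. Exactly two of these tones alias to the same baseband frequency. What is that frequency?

2 kHz

fs/2 = 7 kHz.
44.2 kHz mod fs = 2.2 kHz.
2.2 kHz ≤ fs/2 = 7 kHz, appears at 2.2 kHz.
8 kHz > fs/2 = 7 kHz, folds to fs − 8 kHz = 6 kHz.
44 kHz mod fs = 2 kHz.
2 kHz ≤ fs/2 = 7 kHz, appears at 2 kHz.
4.5 kHz ≤ fs/2 = 7 kHz, passes unchanged.
16 kHz mod fs = 2 kHz.
2 kHz ≤ fs/2 = 7 kHz, appears at 2 kHz.
16 kHz and 44 kHz both map to 2 kHz.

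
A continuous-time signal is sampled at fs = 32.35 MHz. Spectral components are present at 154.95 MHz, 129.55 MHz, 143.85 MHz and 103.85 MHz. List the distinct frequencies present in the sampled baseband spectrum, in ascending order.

0.15 MHz, 6.8 MHz, 14.45 MHz

fs/2 = 16.175 MHz.
154.95 MHz mod fs = 25.55 MHz.
25.55 MHz > fs/2 = 16.175 MHz, folds to fs − 25.55 MHz = 6.8 MHz.
129.55 MHz mod fs = 0.15 MHz.
0.15 MHz ≤ fs/2 = 16.175 MHz, appears at 0.15 MHz.
143.85 MHz mod fs = 14.45 MHz.
14.45 MHz ≤ fs/2 = 16.175 MHz, appears at 14.45 MHz.
103.85 MHz mod fs = 6.8 MHz.
6.8 MHz ≤ fs/2 = 16.175 MHz, appears at 6.8 MHz.
Distinct values: {0.15 MHz, 6.8 MHz, 14.45 MHz}.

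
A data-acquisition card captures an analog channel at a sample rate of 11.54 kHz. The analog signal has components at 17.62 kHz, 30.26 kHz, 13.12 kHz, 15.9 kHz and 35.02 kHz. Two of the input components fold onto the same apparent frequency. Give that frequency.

fs/2 = 5.77 kHz.
17.62 kHz mod fs = 6.08 kHz.
6.08 kHz > fs/2 = 5.77 kHz, folds to fs − 6.08 kHz = 5.46 kHz.
30.26 kHz mod fs = 7.18 kHz.
7.18 kHz > fs/2 = 5.77 kHz, folds to fs − 7.18 kHz = 4.36 kHz.
13.12 kHz mod fs = 1.58 kHz.
1.58 kHz ≤ fs/2 = 5.77 kHz, appears at 1.58 kHz.
15.9 kHz mod fs = 4.36 kHz.
4.36 kHz ≤ fs/2 = 5.77 kHz, appears at 4.36 kHz.
35.02 kHz mod fs = 0.4 kHz.
0.4 kHz ≤ fs/2 = 5.77 kHz, appears at 0.4 kHz.
15.9 kHz and 30.26 kHz both map to 4.36 kHz.

4.36 kHz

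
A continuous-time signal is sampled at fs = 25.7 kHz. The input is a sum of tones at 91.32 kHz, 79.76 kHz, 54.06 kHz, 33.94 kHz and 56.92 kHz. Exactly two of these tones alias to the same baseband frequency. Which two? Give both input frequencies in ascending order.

54.06 kHz, 79.76 kHz

fs/2 = 12.85 kHz.
91.32 kHz mod fs = 14.22 kHz.
14.22 kHz > fs/2 = 12.85 kHz, folds to fs − 14.22 kHz = 11.48 kHz.
79.76 kHz mod fs = 2.66 kHz.
2.66 kHz ≤ fs/2 = 12.85 kHz, appears at 2.66 kHz.
54.06 kHz mod fs = 2.66 kHz.
2.66 kHz ≤ fs/2 = 12.85 kHz, appears at 2.66 kHz.
33.94 kHz mod fs = 8.24 kHz.
8.24 kHz ≤ fs/2 = 12.85 kHz, appears at 8.24 kHz.
56.92 kHz mod fs = 5.52 kHz.
5.52 kHz ≤ fs/2 = 12.85 kHz, appears at 5.52 kHz.
54.06 kHz and 79.76 kHz both map to 2.66 kHz.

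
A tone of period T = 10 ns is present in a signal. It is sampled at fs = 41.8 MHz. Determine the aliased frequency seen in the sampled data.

T = 10 ns → f = 1/T = 100 MHz.
100 MHz mod fs = 16.4 MHz.
16.4 MHz ≤ fs/2 = 20.9 MHz, appears at 16.4 MHz.

16.4 MHz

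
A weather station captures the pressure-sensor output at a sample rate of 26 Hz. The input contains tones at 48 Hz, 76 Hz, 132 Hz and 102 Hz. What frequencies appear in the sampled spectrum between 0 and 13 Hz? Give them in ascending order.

fs/2 = 13 Hz.
48 Hz mod fs = 22 Hz.
22 Hz > fs/2 = 13 Hz, folds to fs − 22 Hz = 4 Hz.
76 Hz mod fs = 24 Hz.
24 Hz > fs/2 = 13 Hz, folds to fs − 24 Hz = 2 Hz.
132 Hz mod fs = 2 Hz.
2 Hz ≤ fs/2 = 13 Hz, appears at 2 Hz.
102 Hz mod fs = 24 Hz.
24 Hz > fs/2 = 13 Hz, folds to fs − 24 Hz = 2 Hz.
Distinct values: {2 Hz, 4 Hz}.

2 Hz, 4 Hz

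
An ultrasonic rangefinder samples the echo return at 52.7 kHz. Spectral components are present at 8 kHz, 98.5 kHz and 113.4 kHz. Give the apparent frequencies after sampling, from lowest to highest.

fs/2 = 26.35 kHz.
8 kHz ≤ fs/2 = 26.35 kHz, passes unchanged.
98.5 kHz mod fs = 45.8 kHz.
45.8 kHz > fs/2 = 26.35 kHz, folds to fs − 45.8 kHz = 6.9 kHz.
113.4 kHz mod fs = 8 kHz.
8 kHz ≤ fs/2 = 26.35 kHz, appears at 8 kHz.
Distinct values: {6.9 kHz, 8 kHz}.

6.9 kHz, 8 kHz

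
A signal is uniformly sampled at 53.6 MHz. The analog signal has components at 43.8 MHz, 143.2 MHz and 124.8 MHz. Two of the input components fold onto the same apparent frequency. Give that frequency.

fs/2 = 26.8 MHz.
43.8 MHz > fs/2 = 26.8 MHz, folds to fs − 43.8 MHz = 9.8 MHz.
143.2 MHz mod fs = 36 MHz.
36 MHz > fs/2 = 26.8 MHz, folds to fs − 36 MHz = 17.6 MHz.
124.8 MHz mod fs = 17.6 MHz.
17.6 MHz ≤ fs/2 = 26.8 MHz, appears at 17.6 MHz.
124.8 MHz and 143.2 MHz both map to 17.6 MHz.

17.6 MHz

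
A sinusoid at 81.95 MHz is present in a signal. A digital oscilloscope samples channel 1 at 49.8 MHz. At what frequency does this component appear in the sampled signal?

17.65 MHz

81.95 MHz mod fs = 32.15 MHz.
32.15 MHz > fs/2 = 24.9 MHz, folds to fs − 32.15 MHz = 17.65 MHz.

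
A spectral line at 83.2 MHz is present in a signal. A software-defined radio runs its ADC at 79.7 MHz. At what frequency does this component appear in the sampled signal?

3.5 MHz

83.2 MHz mod fs = 3.5 MHz.
3.5 MHz ≤ fs/2 = 39.85 MHz, appears at 3.5 MHz.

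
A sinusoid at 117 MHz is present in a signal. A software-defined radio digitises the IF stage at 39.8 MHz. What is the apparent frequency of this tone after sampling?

117 MHz mod fs = 37.4 MHz.
37.4 MHz > fs/2 = 19.9 MHz, folds to fs − 37.4 MHz = 2.4 MHz.

2.4 MHz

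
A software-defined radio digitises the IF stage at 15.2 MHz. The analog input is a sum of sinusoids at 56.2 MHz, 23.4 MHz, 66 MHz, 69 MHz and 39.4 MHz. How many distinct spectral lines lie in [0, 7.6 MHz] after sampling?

4

fs/2 = 7.6 MHz.
56.2 MHz mod fs = 10.6 MHz.
10.6 MHz > fs/2 = 7.6 MHz, folds to fs − 10.6 MHz = 4.6 MHz.
23.4 MHz mod fs = 8.2 MHz.
8.2 MHz > fs/2 = 7.6 MHz, folds to fs − 8.2 MHz = 7 MHz.
66 MHz mod fs = 5.2 MHz.
5.2 MHz ≤ fs/2 = 7.6 MHz, appears at 5.2 MHz.
69 MHz mod fs = 8.2 MHz.
8.2 MHz > fs/2 = 7.6 MHz, folds to fs − 8.2 MHz = 7 MHz.
39.4 MHz mod fs = 9 MHz.
9 MHz > fs/2 = 7.6 MHz, folds to fs − 9 MHz = 6.2 MHz.
Distinct values: {4.6 MHz, 5.2 MHz, 6.2 MHz, 7 MHz} → 4.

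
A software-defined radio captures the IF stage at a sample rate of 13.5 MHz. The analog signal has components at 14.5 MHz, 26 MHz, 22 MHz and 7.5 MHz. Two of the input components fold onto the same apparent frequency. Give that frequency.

1 MHz

fs/2 = 6.75 MHz.
14.5 MHz mod fs = 1 MHz.
1 MHz ≤ fs/2 = 6.75 MHz, appears at 1 MHz.
26 MHz mod fs = 12.5 MHz.
12.5 MHz > fs/2 = 6.75 MHz, folds to fs − 12.5 MHz = 1 MHz.
22 MHz mod fs = 8.5 MHz.
8.5 MHz > fs/2 = 6.75 MHz, folds to fs − 8.5 MHz = 5 MHz.
7.5 MHz > fs/2 = 6.75 MHz, folds to fs − 7.5 MHz = 6 MHz.
14.5 MHz and 26 MHz both map to 1 MHz.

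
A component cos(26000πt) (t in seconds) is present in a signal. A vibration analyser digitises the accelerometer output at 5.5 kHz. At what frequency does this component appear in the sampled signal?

ω = 26000π rad/s → f = ω/(2π) = 13000 Hz = 13 kHz.
13 kHz mod fs = 2 kHz.
2 kHz ≤ fs/2 = 2.75 kHz, appears at 2 kHz.

2 kHz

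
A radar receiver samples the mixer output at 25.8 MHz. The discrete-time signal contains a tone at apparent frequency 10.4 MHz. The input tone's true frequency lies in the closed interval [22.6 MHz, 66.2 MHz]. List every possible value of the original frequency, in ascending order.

36.2 MHz, 41.2 MHz, 62 MHz

Frequencies that alias to 10.4 MHz are k·fs ± 10.4 MHz for integer k ≥ 0.
k=0: 10.4 MHz.
k=1: 15.4 MHz, 36.2 MHz.
k=2: 41.2 MHz, 62 MHz.
k=3: 67 MHz, 87.8 MHz.
Within [22.6 MHz, 66.2 MHz]: 36.2 MHz, 41.2 MHz, 62 MHz.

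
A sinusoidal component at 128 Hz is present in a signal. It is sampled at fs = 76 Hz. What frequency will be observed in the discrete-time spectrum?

128 Hz mod fs = 52 Hz.
52 Hz > fs/2 = 38 Hz, folds to fs − 52 Hz = 24 Hz.

24 Hz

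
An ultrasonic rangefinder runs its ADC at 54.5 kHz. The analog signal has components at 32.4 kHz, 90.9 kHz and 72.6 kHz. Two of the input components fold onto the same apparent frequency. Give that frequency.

fs/2 = 27.25 kHz.
32.4 kHz > fs/2 = 27.25 kHz, folds to fs − 32.4 kHz = 22.1 kHz.
90.9 kHz mod fs = 36.4 kHz.
36.4 kHz > fs/2 = 27.25 kHz, folds to fs − 36.4 kHz = 18.1 kHz.
72.6 kHz mod fs = 18.1 kHz.
18.1 kHz ≤ fs/2 = 27.25 kHz, appears at 18.1 kHz.
72.6 kHz and 90.9 kHz both map to 18.1 kHz.

18.1 kHz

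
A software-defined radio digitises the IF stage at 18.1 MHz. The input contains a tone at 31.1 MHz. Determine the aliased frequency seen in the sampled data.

5.1 MHz

31.1 MHz mod fs = 13 MHz.
13 MHz > fs/2 = 9.05 MHz, folds to fs − 13 MHz = 5.1 MHz.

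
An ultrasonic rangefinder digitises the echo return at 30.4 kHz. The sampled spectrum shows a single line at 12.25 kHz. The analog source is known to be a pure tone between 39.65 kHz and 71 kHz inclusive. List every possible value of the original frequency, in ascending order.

Frequencies that alias to 12.25 kHz are k·fs ± 12.25 kHz for integer k ≥ 0.
k=0: 12.25 kHz.
k=1: 18.15 kHz, 42.65 kHz.
k=2: 48.55 kHz, 73.05 kHz.
k=3: 78.95 kHz, 103.45 kHz.
Within [39.65 kHz, 71 kHz]: 42.65 kHz, 48.55 kHz.

42.65 kHz, 48.55 kHz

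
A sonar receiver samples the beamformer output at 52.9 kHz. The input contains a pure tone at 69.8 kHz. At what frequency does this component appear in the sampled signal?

16.9 kHz

69.8 kHz mod fs = 16.9 kHz.
16.9 kHz ≤ fs/2 = 26.45 kHz, appears at 16.9 kHz.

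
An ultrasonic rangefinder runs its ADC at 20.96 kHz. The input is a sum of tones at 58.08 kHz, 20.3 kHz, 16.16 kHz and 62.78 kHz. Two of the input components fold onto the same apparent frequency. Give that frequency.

fs/2 = 10.48 kHz.
58.08 kHz mod fs = 16.16 kHz.
16.16 kHz > fs/2 = 10.48 kHz, folds to fs − 16.16 kHz = 4.8 kHz.
20.3 kHz > fs/2 = 10.48 kHz, folds to fs − 20.3 kHz = 0.66 kHz.
16.16 kHz > fs/2 = 10.48 kHz, folds to fs − 16.16 kHz = 4.8 kHz.
62.78 kHz mod fs = 20.86 kHz.
20.86 kHz > fs/2 = 10.48 kHz, folds to fs − 20.86 kHz = 0.1 kHz.
16.16 kHz and 58.08 kHz both map to 4.8 kHz.

4.8 kHz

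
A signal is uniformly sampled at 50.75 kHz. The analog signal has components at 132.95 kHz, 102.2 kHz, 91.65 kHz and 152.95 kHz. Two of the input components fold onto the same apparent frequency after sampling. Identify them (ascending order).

fs/2 = 25.375 kHz.
132.95 kHz mod fs = 31.45 kHz.
31.45 kHz > fs/2 = 25.375 kHz, folds to fs − 31.45 kHz = 19.3 kHz.
102.2 kHz mod fs = 0.7 kHz.
0.7 kHz ≤ fs/2 = 25.375 kHz, appears at 0.7 kHz.
91.65 kHz mod fs = 40.9 kHz.
40.9 kHz > fs/2 = 25.375 kHz, folds to fs − 40.9 kHz = 9.85 kHz.
152.95 kHz mod fs = 0.7 kHz.
0.7 kHz ≤ fs/2 = 25.375 kHz, appears at 0.7 kHz.
102.2 kHz and 152.95 kHz both map to 0.7 kHz.

102.2 kHz, 152.95 kHz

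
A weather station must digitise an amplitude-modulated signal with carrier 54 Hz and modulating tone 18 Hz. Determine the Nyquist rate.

144 Hz

AM sidebands sit at fc ± fm = 36 Hz and 72 Hz.
Highest-frequency component: 72 Hz.
Nyquist rate = 2 × 72 Hz = 144 Hz.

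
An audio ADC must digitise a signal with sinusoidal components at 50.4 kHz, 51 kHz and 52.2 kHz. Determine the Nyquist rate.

104.4 kHz

Highest-frequency component: 52.2 kHz.
Nyquist rate = 2 × 52.2 kHz = 104.4 kHz.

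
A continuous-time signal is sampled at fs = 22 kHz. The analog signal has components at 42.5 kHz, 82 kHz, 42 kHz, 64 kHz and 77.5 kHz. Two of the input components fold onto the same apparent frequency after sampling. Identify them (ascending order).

42 kHz, 64 kHz

fs/2 = 11 kHz.
42.5 kHz mod fs = 20.5 kHz.
20.5 kHz > fs/2 = 11 kHz, folds to fs − 20.5 kHz = 1.5 kHz.
82 kHz mod fs = 16 kHz.
16 kHz > fs/2 = 11 kHz, folds to fs − 16 kHz = 6 kHz.
42 kHz mod fs = 20 kHz.
20 kHz > fs/2 = 11 kHz, folds to fs − 20 kHz = 2 kHz.
64 kHz mod fs = 20 kHz.
20 kHz > fs/2 = 11 kHz, folds to fs − 20 kHz = 2 kHz.
77.5 kHz mod fs = 11.5 kHz.
11.5 kHz > fs/2 = 11 kHz, folds to fs − 11.5 kHz = 10.5 kHz.
42 kHz and 64 kHz both map to 2 kHz.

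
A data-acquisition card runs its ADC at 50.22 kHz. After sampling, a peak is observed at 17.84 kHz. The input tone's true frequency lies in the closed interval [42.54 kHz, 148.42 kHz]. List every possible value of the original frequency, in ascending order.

Frequencies that alias to 17.84 kHz are k·fs ± 17.84 kHz for integer k ≥ 0.
k=0: 17.84 kHz.
k=1: 32.38 kHz, 68.06 kHz.
k=2: 82.6 kHz, 118.28 kHz.
k=3: 132.82 kHz, 168.5 kHz.
k=4: 183.04 kHz, 218.72 kHz.
Within [42.54 kHz, 148.42 kHz]: 68.06 kHz, 82.6 kHz, 118.28 kHz, 132.82 kHz.

68.06 kHz, 82.6 kHz, 118.28 kHz, 132.82 kHz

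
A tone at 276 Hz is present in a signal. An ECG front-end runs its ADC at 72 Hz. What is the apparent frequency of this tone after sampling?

12 Hz

276 Hz mod fs = 60 Hz.
60 Hz > fs/2 = 36 Hz, folds to fs − 60 Hz = 12 Hz.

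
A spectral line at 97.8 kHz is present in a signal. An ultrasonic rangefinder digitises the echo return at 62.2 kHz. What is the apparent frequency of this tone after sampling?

26.6 kHz

97.8 kHz mod fs = 35.6 kHz.
35.6 kHz > fs/2 = 31.1 kHz, folds to fs − 35.6 kHz = 26.6 kHz.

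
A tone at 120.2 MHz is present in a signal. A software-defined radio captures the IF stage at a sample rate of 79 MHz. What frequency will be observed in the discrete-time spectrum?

120.2 MHz mod fs = 41.2 MHz.
41.2 MHz > fs/2 = 39.5 MHz, folds to fs − 41.2 MHz = 37.8 MHz.

37.8 MHz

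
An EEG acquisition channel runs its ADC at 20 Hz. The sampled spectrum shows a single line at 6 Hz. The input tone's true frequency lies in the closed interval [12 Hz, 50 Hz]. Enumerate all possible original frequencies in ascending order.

14 Hz, 26 Hz, 34 Hz, 46 Hz

Frequencies that alias to 6 Hz are k·fs ± 6 Hz for integer k ≥ 0.
k=0: 6 Hz.
k=1: 14 Hz, 26 Hz.
k=2: 34 Hz, 46 Hz.
k=3: 54 Hz, 66 Hz.
Within [12 Hz, 50 Hz]: 14 Hz, 26 Hz, 34 Hz, 46 Hz.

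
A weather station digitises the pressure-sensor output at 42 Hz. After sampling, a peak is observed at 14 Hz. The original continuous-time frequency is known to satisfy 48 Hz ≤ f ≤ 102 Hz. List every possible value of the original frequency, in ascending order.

Frequencies that alias to 14 Hz are k·fs ± 14 Hz for integer k ≥ 0.
k=0: 14 Hz.
k=1: 28 Hz, 56 Hz.
k=2: 70 Hz, 98 Hz.
k=3: 112 Hz, 140 Hz.
Within [48 Hz, 102 Hz]: 56 Hz, 70 Hz, 98 Hz.

56 Hz, 70 Hz, 98 Hz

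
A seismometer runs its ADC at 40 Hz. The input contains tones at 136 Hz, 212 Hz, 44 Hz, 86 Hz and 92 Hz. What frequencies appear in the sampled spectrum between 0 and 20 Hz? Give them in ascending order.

fs/2 = 20 Hz.
136 Hz mod fs = 16 Hz.
16 Hz ≤ fs/2 = 20 Hz, appears at 16 Hz.
212 Hz mod fs = 12 Hz.
12 Hz ≤ fs/2 = 20 Hz, appears at 12 Hz.
44 Hz mod fs = 4 Hz.
4 Hz ≤ fs/2 = 20 Hz, appears at 4 Hz.
86 Hz mod fs = 6 Hz.
6 Hz ≤ fs/2 = 20 Hz, appears at 6 Hz.
92 Hz mod fs = 12 Hz.
12 Hz ≤ fs/2 = 20 Hz, appears at 12 Hz.
Distinct values: {4 Hz, 6 Hz, 12 Hz, 16 Hz}.

4 Hz, 6 Hz, 12 Hz, 16 Hz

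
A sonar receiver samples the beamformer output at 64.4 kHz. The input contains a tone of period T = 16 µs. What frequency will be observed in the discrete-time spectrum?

T = 16 µs → f = 1/T = 62.5 kHz.
62.5 kHz > fs/2 = 32.2 kHz, folds to fs − 62.5 kHz = 1.9 kHz.

1.9 kHz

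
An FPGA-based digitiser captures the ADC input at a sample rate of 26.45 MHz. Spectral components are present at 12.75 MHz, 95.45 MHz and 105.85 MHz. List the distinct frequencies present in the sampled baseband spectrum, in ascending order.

0.05 MHz, 10.35 MHz, 12.75 MHz

fs/2 = 13.225 MHz.
12.75 MHz ≤ fs/2 = 13.225 MHz, passes unchanged.
95.45 MHz mod fs = 16.1 MHz.
16.1 MHz > fs/2 = 13.225 MHz, folds to fs − 16.1 MHz = 10.35 MHz.
105.85 MHz mod fs = 0.05 MHz.
0.05 MHz ≤ fs/2 = 13.225 MHz, appears at 0.05 MHz.
Distinct values: {0.05 MHz, 10.35 MHz, 12.75 MHz}.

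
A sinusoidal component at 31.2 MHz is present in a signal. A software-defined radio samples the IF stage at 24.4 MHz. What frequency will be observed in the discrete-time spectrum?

31.2 MHz mod fs = 6.8 MHz.
6.8 MHz ≤ fs/2 = 12.2 MHz, appears at 6.8 MHz.

6.8 MHz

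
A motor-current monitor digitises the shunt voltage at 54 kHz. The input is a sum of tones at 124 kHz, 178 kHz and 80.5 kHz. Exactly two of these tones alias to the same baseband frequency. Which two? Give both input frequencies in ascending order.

fs/2 = 27 kHz.
124 kHz mod fs = 16 kHz.
16 kHz ≤ fs/2 = 27 kHz, appears at 16 kHz.
178 kHz mod fs = 16 kHz.
16 kHz ≤ fs/2 = 27 kHz, appears at 16 kHz.
80.5 kHz mod fs = 26.5 kHz.
26.5 kHz ≤ fs/2 = 27 kHz, appears at 26.5 kHz.
124 kHz and 178 kHz both map to 16 kHz.

124 kHz, 178 kHz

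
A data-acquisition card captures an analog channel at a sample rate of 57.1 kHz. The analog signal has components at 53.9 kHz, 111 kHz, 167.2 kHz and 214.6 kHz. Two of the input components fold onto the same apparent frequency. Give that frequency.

3.2 kHz

fs/2 = 28.55 kHz.
53.9 kHz > fs/2 = 28.55 kHz, folds to fs − 53.9 kHz = 3.2 kHz.
111 kHz mod fs = 53.9 kHz.
53.9 kHz > fs/2 = 28.55 kHz, folds to fs − 53.9 kHz = 3.2 kHz.
167.2 kHz mod fs = 53 kHz.
53 kHz > fs/2 = 28.55 kHz, folds to fs − 53 kHz = 4.1 kHz.
214.6 kHz mod fs = 43.3 kHz.
43.3 kHz > fs/2 = 28.55 kHz, folds to fs − 43.3 kHz = 13.8 kHz.
53.9 kHz and 111 kHz both map to 3.2 kHz.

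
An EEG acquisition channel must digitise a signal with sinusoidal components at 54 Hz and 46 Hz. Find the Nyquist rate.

Highest-frequency component: 54 Hz.
Nyquist rate = 2 × 54 Hz = 108 Hz.

108 Hz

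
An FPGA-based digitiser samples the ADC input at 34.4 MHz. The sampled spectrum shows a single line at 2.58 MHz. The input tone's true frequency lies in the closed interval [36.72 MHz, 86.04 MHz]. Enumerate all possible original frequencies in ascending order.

36.98 MHz, 66.22 MHz, 71.38 MHz

Frequencies that alias to 2.58 MHz are k·fs ± 2.58 MHz for integer k ≥ 0.
k=0: 2.58 MHz.
k=1: 31.82 MHz, 36.98 MHz.
k=2: 66.22 MHz, 71.38 MHz.
k=3: 100.62 MHz, 105.78 MHz.
Within [36.72 MHz, 86.04 MHz]: 36.98 MHz, 66.22 MHz, 71.38 MHz.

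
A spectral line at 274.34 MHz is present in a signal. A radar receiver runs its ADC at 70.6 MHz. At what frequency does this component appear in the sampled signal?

274.34 MHz mod fs = 62.54 MHz.
62.54 MHz > fs/2 = 35.3 MHz, folds to fs − 62.54 MHz = 8.06 MHz.

8.06 MHz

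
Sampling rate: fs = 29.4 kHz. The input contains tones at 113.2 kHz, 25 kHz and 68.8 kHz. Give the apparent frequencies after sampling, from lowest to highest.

fs/2 = 14.7 kHz.
113.2 kHz mod fs = 25 kHz.
25 kHz > fs/2 = 14.7 kHz, folds to fs − 25 kHz = 4.4 kHz.
25 kHz > fs/2 = 14.7 kHz, folds to fs − 25 kHz = 4.4 kHz.
68.8 kHz mod fs = 10 kHz.
10 kHz ≤ fs/2 = 14.7 kHz, appears at 10 kHz.
Distinct values: {4.4 kHz, 10 kHz}.

4.4 kHz, 10 kHz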